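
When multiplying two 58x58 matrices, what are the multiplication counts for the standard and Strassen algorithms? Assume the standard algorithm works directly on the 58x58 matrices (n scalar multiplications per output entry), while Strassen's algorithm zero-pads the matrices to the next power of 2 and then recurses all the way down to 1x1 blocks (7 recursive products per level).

Matrix multiplication for 58x58 matrices:

Strassen's algorithm requires power-of-2 dimensions. Pad 58x58 to 64x64 (next power of 2).

Standard algorithm: 58^3 = 195112 multiplications
Strassen's algorithm: 7^(log2(64)) = 7^6 = 117649 multiplications
Savings: 195112 - 117649 = 77463 multiplications

Standard: 195112 multiplications (58^3). Strassen: 117649 multiplications (7^6, after padding to 64x64). Strassen reduces 8 recursive multiplications to 7 at each level.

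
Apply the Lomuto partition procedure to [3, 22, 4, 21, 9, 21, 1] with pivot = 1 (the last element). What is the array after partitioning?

Lomuto partition with pivot = 1:

Initial array: [3, 22, 4, 21, 9, 21, 1]

arr[0]=3 > 1: no swap
arr[1]=22 > 1: no swap
arr[2]=4 > 1: no swap
arr[3]=21 > 1: no swap
arr[4]=9 > 1: no swap
arr[5]=21 > 1: no swap

Place pivot at position 0: [1, 22, 4, 21, 9, 21, 3]
Pivot position: 0

After partitioning with pivot 1, the array becomes [1, 22, 4, 21, 9, 21, 3]. The pivot is placed at index 0. All elements to the left of the pivot are <= 1, and all elements to the right are > 1.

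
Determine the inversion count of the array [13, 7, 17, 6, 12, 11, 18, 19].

Finding inversions in [13, 7, 17, 6, 12, 11, 18, 19]:

(0, 1): arr[0]=13 > arr[1]=7
(0, 3): arr[0]=13 > arr[3]=6
(0, 4): arr[0]=13 > arr[4]=12
(0, 5): arr[0]=13 > arr[5]=11
(1, 3): arr[1]=7 > arr[3]=6
(2, 3): arr[2]=17 > arr[3]=6
(2, 4): arr[2]=17 > arr[4]=12
(2, 5): arr[2]=17 > arr[5]=11
(4, 5): arr[4]=12 > arr[5]=11

Total inversions: 9

The array has 9 inversion(s): (0,1), (0,3), (0,4), (0,5), (1,3), (2,3), (2,4), (2,5), (4,5). Each pair (i,j) satisfies i < j and arr[i] > arr[j].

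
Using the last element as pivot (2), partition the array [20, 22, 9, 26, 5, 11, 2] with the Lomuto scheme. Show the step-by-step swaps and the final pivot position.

Lomuto partition with pivot = 2:

Initial array: [20, 22, 9, 26, 5, 11, 2]

arr[0]=20 > 2: no swap
arr[1]=22 > 2: no swap
arr[2]=9 > 2: no swap
arr[3]=26 > 2: no swap
arr[4]=5 > 2: no swap
arr[5]=11 > 2: no swap

Place pivot at position 0: [2, 22, 9, 26, 5, 11, 20]
Pivot position: 0

After partitioning with pivot 2, the array becomes [2, 22, 9, 26, 5, 11, 20]. The pivot is placed at index 0. All elements to the left of the pivot are <= 2, and all elements to the right are > 2.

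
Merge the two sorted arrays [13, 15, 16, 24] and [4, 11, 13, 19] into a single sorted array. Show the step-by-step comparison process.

Merging process:

Compare 13 vs 4: take 4 from right. Merged: [4]
Compare 13 vs 11: take 11 from right. Merged: [4, 11]
Compare 13 vs 13: take 13 from left. Merged: [4, 11, 13]
Compare 15 vs 13: take 13 from right. Merged: [4, 11, 13, 13]
Compare 15 vs 19: take 15 from left. Merged: [4, 11, 13, 13, 15]
Compare 16 vs 19: take 16 from left. Merged: [4, 11, 13, 13, 15, 16]
Compare 24 vs 19: take 19 from right. Merged: [4, 11, 13, 13, 15, 16, 19]
Append remaining from left: [24]. Merged: [4, 11, 13, 13, 15, 16, 19, 24]

Final merged array: [4, 11, 13, 13, 15, 16, 19, 24]
Total comparisons: 7

The merged array is [4, 11, 13, 13, 15, 16, 19, 24], requiring 7 comparisons. The merge step runs in O(n) time where n is the total number of elements.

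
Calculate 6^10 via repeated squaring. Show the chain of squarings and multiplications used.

Computing 6^10 by squaring (build up from 6^1; each line after the first costs one multiplication):

6^1 = 6
6^2 = (6^1)^2 = 6^2 = 36
6^4 = (6^2)^2 = 36^2 = 1296
6^5 = 6 * 6^4 = 6 * 1296 = 7776
6^10 = (6^5)^2 = 7776^2 = 60466176

Result: 60466176
Multiplications needed: 4 (4 lines after 6^1)

6^10 = 60466176. Using exponentiation by squaring, this requires 4 multiplications. The key idea: if the exponent is even, square the half-power; if odd, multiply by the base once.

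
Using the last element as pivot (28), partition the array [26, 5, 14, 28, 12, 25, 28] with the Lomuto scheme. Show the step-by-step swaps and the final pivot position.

Lomuto partition with pivot = 28:

Initial array: [26, 5, 14, 28, 12, 25, 28]

arr[0]=26 <= 28: swap with position 0, array becomes [26, 5, 14, 28, 12, 25, 28]
arr[1]=5 <= 28: swap with position 1, array becomes [26, 5, 14, 28, 12, 25, 28]
arr[2]=14 <= 28: swap with position 2, array becomes [26, 5, 14, 28, 12, 25, 28]
arr[3]=28 <= 28: swap with position 3, array becomes [26, 5, 14, 28, 12, 25, 28]
arr[4]=12 <= 28: swap with position 4, array becomes [26, 5, 14, 28, 12, 25, 28]
arr[5]=25 <= 28: swap with position 5, array becomes [26, 5, 14, 28, 12, 25, 28]

Place pivot at position 6: [26, 5, 14, 28, 12, 25, 28]
Pivot position: 6

After partitioning with pivot 28, the array becomes [26, 5, 14, 28, 12, 25, 28]. The pivot is placed at index 6. All elements to the left of the pivot are <= 28, and all elements to the right are > 28.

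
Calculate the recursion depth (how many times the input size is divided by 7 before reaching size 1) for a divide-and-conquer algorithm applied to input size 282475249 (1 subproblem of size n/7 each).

For divide and conquer with division factor 7:

Problem sizes at each level:
Level 0: 282475249
Level 1: 40353607
Level 2: 5764801
Level 3: 823543
Level 4: 117649
Level 5: 16807
Level 6: 2401
Level 7: 343
Level 8: 49
Level 9: 7
Level 10: 1

The root is level 0 and the size-1 base case is level 10 (the tree spans levels 0 through 10, i.e. 11 levels counting the root), so the depth is the number of divisions: log_7(282475249) = 10

The recursion tree depth is log_7(282475249) = 10. At each level, the problem size is divided by 7, so it takes 10 divisions to reduce to a base case of size 1. The algorithm makes 1 recursive call at each level.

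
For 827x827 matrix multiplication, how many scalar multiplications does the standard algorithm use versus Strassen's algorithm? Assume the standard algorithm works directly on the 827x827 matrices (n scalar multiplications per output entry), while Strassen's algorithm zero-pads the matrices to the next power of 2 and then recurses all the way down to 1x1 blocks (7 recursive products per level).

Matrix multiplication for 827x827 matrices:

Strassen's algorithm requires power-of-2 dimensions. Pad 827x827 to 1024x1024 (next power of 2).

Standard algorithm: 827^3 = 565609283 multiplications
Strassen's algorithm: 7^(log2(1024)) = 7^10 = 282475249 multiplications
Savings: 565609283 - 282475249 = 283134034 multiplications

Standard: 565609283 multiplications (827^3). Strassen: 282475249 multiplications (7^10, after padding to 1024x1024). Strassen reduces 8 recursive multiplications to 7 at each level.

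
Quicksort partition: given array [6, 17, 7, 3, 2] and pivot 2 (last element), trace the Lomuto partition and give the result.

Lomuto partition with pivot = 2:

Initial array: [6, 17, 7, 3, 2]

arr[0]=6 > 2: no swap
arr[1]=17 > 2: no swap
arr[2]=7 > 2: no swap
arr[3]=3 > 2: no swap

Place pivot at position 0: [2, 17, 7, 3, 6]
Pivot position: 0

After partitioning with pivot 2, the array becomes [2, 17, 7, 3, 6]. The pivot is placed at index 0. All elements to the left of the pivot are <= 2, and all elements to the right are > 2.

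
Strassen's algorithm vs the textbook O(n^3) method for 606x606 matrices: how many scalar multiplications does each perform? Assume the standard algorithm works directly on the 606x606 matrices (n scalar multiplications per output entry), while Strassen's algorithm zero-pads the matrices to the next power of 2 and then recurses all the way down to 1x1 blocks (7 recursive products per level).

Matrix multiplication for 606x606 matrices:

Strassen's algorithm requires power-of-2 dimensions. Pad 606x606 to 1024x1024 (next power of 2).

Standard algorithm: 606^3 = 222545016 multiplications
Strassen's algorithm: 7^(log2(1024)) = 7^10 = 282475249 multiplications
Difference: 222545016 - 282475249 = -59930233 (Strassen uses MORE here due to padding overhead — for small or just-over-power-of-2 n, padding can outweigh the per-level savings)

Standard: 222545016 multiplications (606^3). Strassen: 282475249 multiplications (7^10, after padding to 1024x1024). Strassen reduces 8 recursive multiplications to 7 at each level.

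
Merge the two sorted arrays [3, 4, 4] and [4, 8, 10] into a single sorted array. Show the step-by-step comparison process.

Merging process:

Compare 3 vs 4: take 3 from left. Merged: [3]
Compare 4 vs 4: take 4 from left. Merged: [3, 4]
Compare 4 vs 4: take 4 from left. Merged: [3, 4, 4]
Append remaining from right: [4, 8, 10]. Merged: [3, 4, 4, 4, 8, 10]

Final merged array: [3, 4, 4, 4, 8, 10]
Total comparisons: 3

The merged array is [3, 4, 4, 4, 8, 10], requiring 3 comparisons. The merge step runs in O(n) time where n is the total number of elements.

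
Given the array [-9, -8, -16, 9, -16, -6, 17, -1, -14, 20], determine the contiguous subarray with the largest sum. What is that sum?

Using Kadane's algorithm on [-9, -8, -16, 9, -16, -6, 17, -1, -14, 20]:

Scanning through the array:
Position 1 (value -8): max_ending_here = -8, max_so_far = -8
Position 2 (value -16): max_ending_here = -16, max_so_far = -8
Position 3 (value 9): max_ending_here = 9, max_so_far = 9
Position 4 (value -16): max_ending_here = -7, max_so_far = 9
Position 5 (value -6): max_ending_here = -6, max_so_far = 9
Position 6 (value 17): max_ending_here = 17, max_so_far = 17
Position 7 (value -1): max_ending_here = 16, max_so_far = 17
Position 8 (value -14): max_ending_here = 2, max_so_far = 17
Position 9 (value 20): max_ending_here = 22, max_so_far = 22

Maximum subarray: [17, -1, -14, 20]
Maximum sum: 22

The maximum subarray is [17, -1, -14, 20] with sum 22. This subarray runs from index 6 to index 9.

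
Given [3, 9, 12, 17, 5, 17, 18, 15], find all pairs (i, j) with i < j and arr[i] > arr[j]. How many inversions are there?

Finding inversions in [3, 9, 12, 17, 5, 17, 18, 15]:

(1, 4): arr[1]=9 > arr[4]=5
(2, 4): arr[2]=12 > arr[4]=5
(3, 4): arr[3]=17 > arr[4]=5
(3, 7): arr[3]=17 > arr[7]=15
(5, 7): arr[5]=17 > arr[7]=15
(6, 7): arr[6]=18 > arr[7]=15

Total inversions: 6

The array has 6 inversion(s): (1,4), (2,4), (3,4), (3,7), (5,7), (6,7). Each pair (i,j) satisfies i < j and arr[i] > arr[j].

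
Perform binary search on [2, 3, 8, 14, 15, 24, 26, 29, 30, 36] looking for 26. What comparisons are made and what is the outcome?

Binary search for 26 in [2, 3, 8, 14, 15, 24, 26, 29, 30, 36]:

lo=0, hi=9, mid=4, arr[mid]=15 -> 15 < 26, search right half
lo=5, hi=9, mid=7, arr[mid]=29 -> 29 > 26, search left half
lo=5, hi=6, mid=5, arr[mid]=24 -> 24 < 26, search right half
lo=6, hi=6, mid=6, arr[mid]=26 -> Found target at index 6!

Binary search finds 26 at index 6 after 4 comparisons. The search repeatedly halves the search space by comparing with the middle element.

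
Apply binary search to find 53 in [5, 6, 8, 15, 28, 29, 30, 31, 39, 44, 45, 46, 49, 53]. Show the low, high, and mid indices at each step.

Binary search for 53 in [5, 6, 8, 15, 28, 29, 30, 31, 39, 44, 45, 46, 49, 53]:

lo=0, hi=13, mid=6, arr[mid]=30 -> 30 < 53, search right half
lo=7, hi=13, mid=10, arr[mid]=45 -> 45 < 53, search right half
lo=11, hi=13, mid=12, arr[mid]=49 -> 49 < 53, search right half
lo=13, hi=13, mid=13, arr[mid]=53 -> Found target at index 13!

Binary search finds 53 at index 13 after 4 comparisons. The search repeatedly halves the search space by comparing with the middle element.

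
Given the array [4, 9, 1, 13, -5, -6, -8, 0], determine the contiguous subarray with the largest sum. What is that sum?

Using Kadane's algorithm on [4, 9, 1, 13, -5, -6, -8, 0]:

Scanning through the array:
Position 1 (value 9): max_ending_here = 13, max_so_far = 13
Position 2 (value 1): max_ending_here = 14, max_so_far = 14
Position 3 (value 13): max_ending_here = 27, max_so_far = 27
Position 4 (value -5): max_ending_here = 22, max_so_far = 27
Position 5 (value -6): max_ending_here = 16, max_so_far = 27
Position 6 (value -8): max_ending_here = 8, max_so_far = 27
Position 7 (value 0): max_ending_here = 8, max_so_far = 27

Maximum subarray: [4, 9, 1, 13]
Maximum sum: 27

The maximum subarray is [4, 9, 1, 13] with sum 27. This subarray runs from index 0 to index 3.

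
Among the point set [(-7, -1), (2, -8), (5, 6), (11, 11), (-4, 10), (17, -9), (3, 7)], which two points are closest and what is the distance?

Computing all pairwise distances among 7 points:

d((-7, -1), (2, -8)) = 11.4018
d((-7, -1), (5, 6)) = 13.8924
d((-7, -1), (11, 11)) = 21.6333
d((-7, -1), (-4, 10)) = 11.4018
d((-7, -1), (17, -9)) = 25.2982
d((-7, -1), (3, 7)) = 12.8062
d((2, -8), (5, 6)) = 14.3178
d((2, -8), (11, 11)) = 21.0238
d((2, -8), (-4, 10)) = 18.9737
d((2, -8), (17, -9)) = 15.0333
d((2, -8), (3, 7)) = 15.0333
d((5, 6), (11, 11)) = 7.8102
d((5, 6), (-4, 10)) = 9.8489
d((5, 6), (17, -9)) = 19.2094
d((5, 6), (3, 7)) = 2.2361 <-- minimum
d((11, 11), (-4, 10)) = 15.0333
d((11, 11), (17, -9)) = 20.8806
d((11, 11), (3, 7)) = 8.9443
d((-4, 10), (17, -9)) = 28.3196
d((-4, 10), (3, 7)) = 7.6158
d((17, -9), (3, 7)) = 21.2603

Closest pair: (5, 6) and (3, 7) with distance 2.2361

The closest pair is (5, 6) and (3, 7) with Euclidean distance 2.2361. For 7 points, brute-force pairwise comparison is shown above. For large n, the divide-and-conquer algorithm (sort by x, recurse on halves, check the dividing strip) achieves O(n log n).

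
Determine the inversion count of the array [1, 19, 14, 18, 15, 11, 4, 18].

Finding inversions in [1, 19, 14, 18, 15, 11, 4, 18]:

(1, 2): arr[1]=19 > arr[2]=14
(1, 3): arr[1]=19 > arr[3]=18
(1, 4): arr[1]=19 > arr[4]=15
(1, 5): arr[1]=19 > arr[5]=11
(1, 6): arr[1]=19 > arr[6]=4
(1, 7): arr[1]=19 > arr[7]=18
(2, 5): arr[2]=14 > arr[5]=11
(2, 6): arr[2]=14 > arr[6]=4
(3, 4): arr[3]=18 > arr[4]=15
(3, 5): arr[3]=18 > arr[5]=11
(3, 6): arr[3]=18 > arr[6]=4
(4, 5): arr[4]=15 > arr[5]=11
(4, 6): arr[4]=15 > arr[6]=4
(5, 6): arr[5]=11 > arr[6]=4

Total inversions: 14

The array has 14 inversion(s): (1,2), (1,3), (1,4), (1,5), (1,6), (1,7), (2,5), (2,6), (3,4), (3,5), (3,6), (4,5), (4,6), (5,6). Each pair (i,j) satisfies i < j and arr[i] > arr[j].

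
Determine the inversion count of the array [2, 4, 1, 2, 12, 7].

Finding inversions in [2, 4, 1, 2, 12, 7]:

(0, 2): arr[0]=2 > arr[2]=1
(1, 2): arr[1]=4 > arr[2]=1
(1, 3): arr[1]=4 > arr[3]=2
(4, 5): arr[4]=12 > arr[5]=7

Total inversions: 4

The array has 4 inversion(s): (0,2), (1,2), (1,3), (4,5). Each pair (i,j) satisfies i < j and arr[i] > arr[j].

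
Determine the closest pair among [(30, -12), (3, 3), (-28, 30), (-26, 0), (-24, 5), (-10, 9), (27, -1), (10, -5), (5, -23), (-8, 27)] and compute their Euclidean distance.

Computing all pairwise distances among 10 points:

d((30, -12), (3, 3)) = 30.8869
d((30, -12), (-28, 30)) = 71.6101
d((30, -12), (-26, 0)) = 57.2713
d((30, -12), (-24, 5)) = 56.6127
d((30, -12), (-10, 9)) = 45.1774
d((30, -12), (27, -1)) = 11.4018
d((30, -12), (10, -5)) = 21.1896
d((30, -12), (5, -23)) = 27.313
d((30, -12), (-8, 27)) = 54.4518
d((3, 3), (-28, 30)) = 41.1096
d((3, 3), (-26, 0)) = 29.1548
d((3, 3), (-24, 5)) = 27.074
d((3, 3), (-10, 9)) = 14.3178
d((3, 3), (27, -1)) = 24.3311
d((3, 3), (10, -5)) = 10.6301
d((3, 3), (5, -23)) = 26.0768
d((3, 3), (-8, 27)) = 26.4008
d((-28, 30), (-26, 0)) = 30.0666
d((-28, 30), (-24, 5)) = 25.318
d((-28, 30), (-10, 9)) = 27.6586
d((-28, 30), (27, -1)) = 63.1348
d((-28, 30), (10, -5)) = 51.6624
d((-28, 30), (5, -23)) = 62.434
d((-28, 30), (-8, 27)) = 20.2237
d((-26, 0), (-24, 5)) = 5.3852 <-- minimum
d((-26, 0), (-10, 9)) = 18.3576
d((-26, 0), (27, -1)) = 53.0094
d((-26, 0), (10, -5)) = 36.3456
d((-26, 0), (5, -23)) = 38.6005
d((-26, 0), (-8, 27)) = 32.45
d((-24, 5), (-10, 9)) = 14.5602
d((-24, 5), (27, -1)) = 51.3517
d((-24, 5), (10, -5)) = 35.4401
d((-24, 5), (5, -23)) = 40.3113
d((-24, 5), (-8, 27)) = 27.2029
d((-10, 9), (27, -1)) = 38.3275
d((-10, 9), (10, -5)) = 24.4131
d((-10, 9), (5, -23)) = 35.3412
d((-10, 9), (-8, 27)) = 18.1108
d((27, -1), (10, -5)) = 17.4642
d((27, -1), (5, -23)) = 31.1127
d((27, -1), (-8, 27)) = 44.8219
d((10, -5), (5, -23)) = 18.6815
d((10, -5), (-8, 27)) = 36.7151
d((5, -23), (-8, 27)) = 51.6624

Closest pair: (-26, 0) and (-24, 5) with distance 5.3852

The closest pair is (-26, 0) and (-24, 5) with Euclidean distance 5.3852. For 10 points, brute-force pairwise comparison is shown above. For large n, the divide-and-conquer algorithm (sort by x, recurse on halves, check the dividing strip) achieves O(n log n).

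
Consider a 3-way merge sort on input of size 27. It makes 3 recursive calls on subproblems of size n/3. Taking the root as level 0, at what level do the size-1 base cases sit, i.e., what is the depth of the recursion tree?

For divide and conquer with division factor 3:

Problem sizes at each level:
Level 0: 27
Level 1: 9
Level 2: 3
Level 3: 1

The root is level 0 and the size-1 base case is level 3 (the tree spans levels 0 through 3, i.e. 4 levels counting the root), so the depth is the number of divisions: log_3(27) = 3

The recursion tree depth is log_3(27) = 3. At each level, the problem size is divided by 3, so it takes 3 divisions to reduce to a base case of size 1. The algorithm makes 3 recursive calls at each level.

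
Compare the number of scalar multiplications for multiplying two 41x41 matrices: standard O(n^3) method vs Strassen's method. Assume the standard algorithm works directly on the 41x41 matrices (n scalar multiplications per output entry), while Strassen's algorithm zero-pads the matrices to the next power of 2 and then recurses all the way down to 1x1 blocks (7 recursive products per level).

Matrix multiplication for 41x41 matrices:

Strassen's algorithm requires power-of-2 dimensions. Pad 41x41 to 64x64 (next power of 2).

Standard algorithm: 41^3 = 68921 multiplications
Strassen's algorithm: 7^(log2(64)) = 7^6 = 117649 multiplications
Difference: 68921 - 117649 = -48728 (Strassen uses MORE here due to padding overhead — for small or just-over-power-of-2 n, padding can outweigh the per-level savings)

Standard: 68921 multiplications (41^3). Strassen: 117649 multiplications (7^6, after padding to 64x64). Strassen reduces 8 recursive multiplications to 7 at each level.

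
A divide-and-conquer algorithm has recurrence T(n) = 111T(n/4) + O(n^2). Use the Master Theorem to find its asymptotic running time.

Master Theorem for T(n) = 111T(n/4) + O(n^2):

a = 111, b = 4, c = 2
log_b(a) = log_4(111) = 3.3972

Case 1: c = 2 < log_4(111) = 3.3972
T(n) = O(n^(log_4 111))

For T(n) = 111T(n/4) + O(n^2): log_4(111) = 3.3972. This is Case 1 of the Master Theorem (c < log_b(a), work dominated by leaves), giving O(n^(log_4 111)).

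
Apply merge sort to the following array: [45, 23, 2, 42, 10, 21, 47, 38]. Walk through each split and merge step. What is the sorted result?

Merge sort trace:

Split: [45, 23, 2, 42, 10, 21, 47, 38] -> [45, 23, 2, 42] and [10, 21, 47, 38]
  Split: [45, 23, 2, 42] -> [45, 23] and [2, 42]
    Split: [45, 23] -> [45] and [23]
    Merge: [45] + [23] -> [23, 45]
    Split: [2, 42] -> [2] and [42]
    Merge: [2] + [42] -> [2, 42]
  Merge: [23, 45] + [2, 42] -> [2, 23, 42, 45]
  Split: [10, 21, 47, 38] -> [10, 21] and [47, 38]
    Split: [10, 21] -> [10] and [21]
    Merge: [10] + [21] -> [10, 21]
    Split: [47, 38] -> [47] and [38]
    Merge: [47] + [38] -> [38, 47]
  Merge: [10, 21] + [38, 47] -> [10, 21, 38, 47]
Merge: [2, 23, 42, 45] + [10, 21, 38, 47] -> [2, 10, 21, 23, 38, 42, 45, 47]

Final sorted array: [2, 10, 21, 23, 38, 42, 45, 47]

The merge sort proceeds by recursively splitting the array and merging sorted halves.
After all merges, the sorted array is [2, 10, 21, 23, 38, 42, 45, 47].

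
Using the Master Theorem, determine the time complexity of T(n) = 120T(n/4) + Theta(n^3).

Master Theorem for T(n) = 120T(n/4) + O(n^3):

a = 120, b = 4, c = 3
log_b(a) = log_4(120) = 3.4534

Case 1: c = 3 < log_4(120) = 3.4534
T(n) = O(n^(log_4 120))

For T(n) = 120T(n/4) + O(n^3): log_4(120) = 3.4534. This is Case 1 of the Master Theorem (c < log_b(a), work dominated by leaves), giving O(n^(log_4 120)).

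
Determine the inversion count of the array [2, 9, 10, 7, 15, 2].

Finding inversions in [2, 9, 10, 7, 15, 2]:

(1, 3): arr[1]=9 > arr[3]=7
(1, 5): arr[1]=9 > arr[5]=2
(2, 3): arr[2]=10 > arr[3]=7
(2, 5): arr[2]=10 > arr[5]=2
(3, 5): arr[3]=7 > arr[5]=2
(4, 5): arr[4]=15 > arr[5]=2

Total inversions: 6

The array has 6 inversion(s): (1,3), (1,5), (2,3), (2,5), (3,5), (4,5). Each pair (i,j) satisfies i < j and arr[i] > arr[j].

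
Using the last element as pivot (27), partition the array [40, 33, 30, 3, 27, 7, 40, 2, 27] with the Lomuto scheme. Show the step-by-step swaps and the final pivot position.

Lomuto partition with pivot = 27:

Initial array: [40, 33, 30, 3, 27, 7, 40, 2, 27]

arr[0]=40 > 27: no swap
arr[1]=33 > 27: no swap
arr[2]=30 > 27: no swap
arr[3]=3 <= 27: swap with position 0, array becomes [3, 33, 30, 40, 27, 7, 40, 2, 27]
arr[4]=27 <= 27: swap with position 1, array becomes [3, 27, 30, 40, 33, 7, 40, 2, 27]
arr[5]=7 <= 27: swap with position 2, array becomes [3, 27, 7, 40, 33, 30, 40, 2, 27]
arr[6]=40 > 27: no swap
arr[7]=2 <= 27: swap with position 3, array becomes [3, 27, 7, 2, 33, 30, 40, 40, 27]

Place pivot at position 4: [3, 27, 7, 2, 27, 30, 40, 40, 33]
Pivot position: 4

After partitioning with pivot 27, the array becomes [3, 27, 7, 2, 27, 30, 40, 40, 33]. The pivot is placed at index 4. All elements to the left of the pivot are <= 27, and all elements to the right are > 27.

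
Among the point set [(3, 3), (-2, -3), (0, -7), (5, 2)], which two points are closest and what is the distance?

Computing all pairwise distances among 4 points:

d((3, 3), (-2, -3)) = 7.8102
d((3, 3), (0, -7)) = 10.4403
d((3, 3), (5, 2)) = 2.2361 <-- minimum
d((-2, -3), (0, -7)) = 4.4721
d((-2, -3), (5, 2)) = 8.6023
d((0, -7), (5, 2)) = 10.2956

Closest pair: (3, 3) and (5, 2) with distance 2.2361

The closest pair is (3, 3) and (5, 2) with Euclidean distance 2.2361. For 4 points, brute-force pairwise comparison is shown above. For large n, the divide-and-conquer algorithm (sort by x, recurse on halves, check the dividing strip) achieves O(n log n).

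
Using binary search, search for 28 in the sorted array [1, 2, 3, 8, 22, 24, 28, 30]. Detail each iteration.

Binary search for 28 in [1, 2, 3, 8, 22, 24, 28, 30]:

lo=0, hi=7, mid=3, arr[mid]=8 -> 8 < 28, search right half
lo=4, hi=7, mid=5, arr[mid]=24 -> 24 < 28, search right half
lo=6, hi=7, mid=6, arr[mid]=28 -> Found target at index 6!

Binary search finds 28 at index 6 after 3 comparisons. The search repeatedly halves the search space by comparing with the middle element.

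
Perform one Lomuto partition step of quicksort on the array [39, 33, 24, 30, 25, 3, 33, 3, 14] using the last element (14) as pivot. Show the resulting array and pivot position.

Lomuto partition with pivot = 14:

Initial array: [39, 33, 24, 30, 25, 3, 33, 3, 14]

arr[0]=39 > 14: no swap
arr[1]=33 > 14: no swap
arr[2]=24 > 14: no swap
arr[3]=30 > 14: no swap
arr[4]=25 > 14: no swap
arr[5]=3 <= 14: swap with position 0, array becomes [3, 33, 24, 30, 25, 39, 33, 3, 14]
arr[6]=33 > 14: no swap
arr[7]=3 <= 14: swap with position 1, array becomes [3, 3, 24, 30, 25, 39, 33, 33, 14]

Place pivot at position 2: [3, 3, 14, 30, 25, 39, 33, 33, 24]
Pivot position: 2

After partitioning with pivot 14, the array becomes [3, 3, 14, 30, 25, 39, 33, 33, 24]. The pivot is placed at index 2. All elements to the left of the pivot are <= 14, and all elements to the right are > 14.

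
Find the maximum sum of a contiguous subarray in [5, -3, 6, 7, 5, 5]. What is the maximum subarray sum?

Using Kadane's algorithm on [5, -3, 6, 7, 5, 5]:

Scanning through the array:
Position 1 (value -3): max_ending_here = 2, max_so_far = 5
Position 2 (value 6): max_ending_here = 8, max_so_far = 8
Position 3 (value 7): max_ending_here = 15, max_so_far = 15
Position 4 (value 5): max_ending_here = 20, max_so_far = 20
Position 5 (value 5): max_ending_here = 25, max_so_far = 25

Maximum subarray: [5, -3, 6, 7, 5, 5]
Maximum sum: 25

The maximum subarray is [5, -3, 6, 7, 5, 5] with sum 25. This subarray runs from index 0 to index 5.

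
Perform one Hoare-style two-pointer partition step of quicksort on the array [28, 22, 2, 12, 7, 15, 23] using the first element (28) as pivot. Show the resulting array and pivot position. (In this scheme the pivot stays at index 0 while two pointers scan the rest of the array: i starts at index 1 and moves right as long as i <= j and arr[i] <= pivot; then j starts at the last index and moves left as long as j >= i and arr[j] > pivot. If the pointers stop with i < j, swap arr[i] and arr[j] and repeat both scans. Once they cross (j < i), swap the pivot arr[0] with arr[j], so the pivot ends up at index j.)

Hoare-style two-pointer partition with pivot = 28:

Initial array: [28, 22, 2, 12, 7, 15, 23]

Pointers start at i = 1, j = 6.
i ends at 7, j ends at 6: the pointers have crossed (j < i), so scanning stops.

Swap pivot arr[0] with arr[6] to place pivot at position 6: [23, 22, 2, 12, 7, 15, 28]
Pivot position: 6

After partitioning with pivot 28, the array becomes [23, 22, 2, 12, 7, 15, 28]. The pivot is placed at index 6. All elements to the left of the pivot are <= 28, and all elements to the right are > 28.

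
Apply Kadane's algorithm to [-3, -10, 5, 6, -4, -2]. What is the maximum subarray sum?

Using Kadane's algorithm on [-3, -10, 5, 6, -4, -2]:

Scanning through the array:
Position 1 (value -10): max_ending_here = -10, max_so_far = -3
Position 2 (value 5): max_ending_here = 5, max_so_far = 5
Position 3 (value 6): max_ending_here = 11, max_so_far = 11
Position 4 (value -4): max_ending_here = 7, max_so_far = 11
Position 5 (value -2): max_ending_here = 5, max_so_far = 11

Maximum subarray: [5, 6]
Maximum sum: 11

The maximum subarray is [5, 6] with sum 11. This subarray runs from index 2 to index 3.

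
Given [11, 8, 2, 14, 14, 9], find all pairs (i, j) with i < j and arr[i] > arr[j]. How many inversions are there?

Finding inversions in [11, 8, 2, 14, 14, 9]:

(0, 1): arr[0]=11 > arr[1]=8
(0, 2): arr[0]=11 > arr[2]=2
(0, 5): arr[0]=11 > arr[5]=9
(1, 2): arr[1]=8 > arr[2]=2
(3, 5): arr[3]=14 > arr[5]=9
(4, 5): arr[4]=14 > arr[5]=9

Total inversions: 6

The array has 6 inversion(s): (0,1), (0,2), (0,5), (1,2), (3,5), (4,5). Each pair (i,j) satisfies i < j and arr[i] > arr[j].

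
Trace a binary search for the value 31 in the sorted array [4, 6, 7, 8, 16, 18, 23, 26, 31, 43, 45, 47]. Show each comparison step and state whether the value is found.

Binary search for 31 in [4, 6, 7, 8, 16, 18, 23, 26, 31, 43, 45, 47]:

lo=0, hi=11, mid=5, arr[mid]=18 -> 18 < 31, search right half
lo=6, hi=11, mid=8, arr[mid]=31 -> Found target at index 8!

Binary search finds 31 at index 8 after 2 comparisons. The search repeatedly halves the search space by comparing with the middle element.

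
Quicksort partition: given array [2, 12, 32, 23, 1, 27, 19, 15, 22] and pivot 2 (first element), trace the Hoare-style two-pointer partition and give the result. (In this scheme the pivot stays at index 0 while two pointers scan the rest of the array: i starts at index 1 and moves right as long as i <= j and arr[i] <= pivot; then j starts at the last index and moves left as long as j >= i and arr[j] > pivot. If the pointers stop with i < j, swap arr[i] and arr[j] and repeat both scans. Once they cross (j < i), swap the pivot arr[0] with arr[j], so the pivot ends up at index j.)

Hoare-style two-pointer partition with pivot = 2:

Initial array: [2, 12, 32, 23, 1, 27, 19, 15, 22]

Pointers start at i = 1, j = 8.
i stops at index 1 (arr[1]=12 > 2), j stops at index 4 (arr[4]=1 <= 2): swap arr[1] and arr[4], array becomes [2, 1, 32, 23, 12, 27, 19, 15, 22]
i ends at 2, j ends at 1: the pointers have crossed (j < i), so scanning stops.

Swap pivot arr[0] with arr[1] to place pivot at position 1: [1, 2, 32, 23, 12, 27, 19, 15, 22]
Pivot position: 1

After partitioning with pivot 2, the array becomes [1, 2, 32, 23, 12, 27, 19, 15, 22]. The pivot is placed at index 1. All elements to the left of the pivot are <= 2, and all elements to the right are > 2.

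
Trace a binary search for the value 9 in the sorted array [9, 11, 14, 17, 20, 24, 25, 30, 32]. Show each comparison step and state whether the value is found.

Binary search for 9 in [9, 11, 14, 17, 20, 24, 25, 30, 32]:

lo=0, hi=8, mid=4, arr[mid]=20 -> 20 > 9, search left half
lo=0, hi=3, mid=1, arr[mid]=11 -> 11 > 9, search left half
lo=0, hi=0, mid=0, arr[mid]=9 -> Found target at index 0!

Binary search finds 9 at index 0 after 3 comparisons. The search repeatedly halves the search space by comparing with the middle element.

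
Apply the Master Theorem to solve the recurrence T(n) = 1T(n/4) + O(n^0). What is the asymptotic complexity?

Master Theorem for T(n) = 1T(n/4) + O(n^0):

a = 1, b = 4, c = 0
log_b(a) = log_4(1) = 0.0000

Case 2: c = 0 = log_4(1) = 0.0000
T(n) = O(n^0 log n) = O(log n)

For T(n) = 1T(n/4) + O(n^0): log_4(1) = 0.0000. This is Case 2 of the Master Theorem (c = log_b(a), equal work at all levels), giving O(log n).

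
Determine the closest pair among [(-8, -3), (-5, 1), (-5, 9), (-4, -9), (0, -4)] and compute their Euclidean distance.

Computing all pairwise distances among 5 points:

d((-8, -3), (-5, 1)) = 5.0 <-- minimum
d((-8, -3), (-5, 9)) = 12.3693
d((-8, -3), (-4, -9)) = 7.2111
d((-8, -3), (0, -4)) = 8.0623
d((-5, 1), (-5, 9)) = 8.0
d((-5, 1), (-4, -9)) = 10.0499
d((-5, 1), (0, -4)) = 7.0711
d((-5, 9), (-4, -9)) = 18.0278
d((-5, 9), (0, -4)) = 13.9284
d((-4, -9), (0, -4)) = 6.4031

Closest pair: (-8, -3) and (-5, 1) with distance 5.0

The closest pair is (-8, -3) and (-5, 1) with Euclidean distance 5.0. For 5 points, brute-force pairwise comparison is shown above. For large n, the divide-and-conquer algorithm (sort by x, recurse on halves, check the dividing strip) achieves O(n log n).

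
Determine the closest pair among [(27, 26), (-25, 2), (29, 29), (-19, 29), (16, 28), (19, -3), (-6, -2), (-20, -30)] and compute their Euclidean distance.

Computing all pairwise distances among 8 points:

d((27, 26), (-25, 2)) = 57.2713
d((27, 26), (29, 29)) = 3.6056 <-- minimum
d((27, 26), (-19, 29)) = 46.0977
d((27, 26), (16, 28)) = 11.1803
d((27, 26), (19, -3)) = 30.0832
d((27, 26), (-6, -2)) = 43.2782
d((27, 26), (-20, -30)) = 73.1095
d((-25, 2), (29, 29)) = 60.3738
d((-25, 2), (-19, 29)) = 27.6586
d((-25, 2), (16, 28)) = 48.5489
d((-25, 2), (19, -3)) = 44.2832
d((-25, 2), (-6, -2)) = 19.4165
d((-25, 2), (-20, -30)) = 32.3883
d((29, 29), (-19, 29)) = 48.0
d((29, 29), (16, 28)) = 13.0384
d((29, 29), (19, -3)) = 33.5261
d((29, 29), (-6, -2)) = 46.7547
d((29, 29), (-20, -30)) = 76.6942
d((-19, 29), (16, 28)) = 35.0143
d((-19, 29), (19, -3)) = 49.679
d((-19, 29), (-6, -2)) = 33.6155
d((-19, 29), (-20, -30)) = 59.0085
d((16, 28), (19, -3)) = 31.1448
d((16, 28), (-6, -2)) = 37.2022
d((16, 28), (-20, -30)) = 68.2642
d((19, -3), (-6, -2)) = 25.02
d((19, -3), (-20, -30)) = 47.4342
d((-6, -2), (-20, -30)) = 31.305

Closest pair: (27, 26) and (29, 29) with distance 3.6056

The closest pair is (27, 26) and (29, 29) with Euclidean distance 3.6056. For 8 points, brute-force pairwise comparison is shown above. For large n, the divide-and-conquer algorithm (sort by x, recurse on halves, check the dividing strip) achieves O(n log n).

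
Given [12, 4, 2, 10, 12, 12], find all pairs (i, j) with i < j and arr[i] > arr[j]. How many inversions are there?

Finding inversions in [12, 4, 2, 10, 12, 12]:

(0, 1): arr[0]=12 > arr[1]=4
(0, 2): arr[0]=12 > arr[2]=2
(0, 3): arr[0]=12 > arr[3]=10
(1, 2): arr[1]=4 > arr[2]=2

Total inversions: 4

The array has 4 inversion(s): (0,1), (0,2), (0,3), (1,2). Each pair (i,j) satisfies i < j and arr[i] > arr[j].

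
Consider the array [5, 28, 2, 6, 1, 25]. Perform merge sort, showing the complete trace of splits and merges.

Merge sort trace:

Split: [5, 28, 2, 6, 1, 25] -> [5, 28, 2] and [6, 1, 25]
  Split: [5, 28, 2] -> [5] and [28, 2]
    Split: [28, 2] -> [28] and [2]
    Merge: [28] + [2] -> [2, 28]
  Merge: [5] + [2, 28] -> [2, 5, 28]
  Split: [6, 1, 25] -> [6] and [1, 25]
    Split: [1, 25] -> [1] and [25]
    Merge: [1] + [25] -> [1, 25]
  Merge: [6] + [1, 25] -> [1, 6, 25]
Merge: [2, 5, 28] + [1, 6, 25] -> [1, 2, 5, 6, 25, 28]

Final sorted array: [1, 2, 5, 6, 25, 28]

The merge sort proceeds by recursively splitting the array and merging sorted halves.
After all merges, the sorted array is [1, 2, 5, 6, 25, 28].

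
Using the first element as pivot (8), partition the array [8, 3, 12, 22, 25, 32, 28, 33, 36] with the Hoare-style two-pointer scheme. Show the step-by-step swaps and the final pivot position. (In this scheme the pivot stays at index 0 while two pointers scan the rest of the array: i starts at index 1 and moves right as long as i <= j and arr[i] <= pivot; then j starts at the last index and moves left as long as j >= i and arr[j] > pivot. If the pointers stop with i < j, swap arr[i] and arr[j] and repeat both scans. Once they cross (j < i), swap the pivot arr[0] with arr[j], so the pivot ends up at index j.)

Hoare-style two-pointer partition with pivot = 8:

Initial array: [8, 3, 12, 22, 25, 32, 28, 33, 36]

Pointers start at i = 1, j = 8.
i ends at 2, j ends at 1: the pointers have crossed (j < i), so scanning stops.

Swap pivot arr[0] with arr[1] to place pivot at position 1: [3, 8, 12, 22, 25, 32, 28, 33, 36]
Pivot position: 1

After partitioning with pivot 8, the array becomes [3, 8, 12, 22, 25, 32, 28, 33, 36]. The pivot is placed at index 1. All elements to the left of the pivot are <= 8, and all elements to the right are > 8.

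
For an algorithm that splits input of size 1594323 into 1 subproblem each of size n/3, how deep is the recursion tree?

For divide and conquer with division factor 3:

Problem sizes at each level:
Level 0: 1594323
Level 1: 531441
Level 2: 177147
Level 3: 59049
Level 4: 19683
Level 5: 6561
Level 6: 2187
Level 7: 729
Level 8: 243
Level 9: 81
Level 10: 27
Level 11: 9
Level 12: 3
Level 13: 1

The root is level 0 and the size-1 base case is level 13 (the tree spans levels 0 through 13, i.e. 14 levels counting the root), so the depth is the number of divisions: log_3(1594323) = 13

The recursion tree depth is log_3(1594323) = 13. At each level, the problem size is divided by 3, so it takes 13 divisions to reduce to a base case of size 1. The algorithm makes 1 recursive call at each level.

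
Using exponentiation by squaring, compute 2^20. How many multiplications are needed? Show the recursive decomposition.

Computing 2^20 by squaring (build up from 2^1; each line after the first costs one multiplication):

2^1 = 2
2^2 = (2^1)^2 = 2^2 = 4
2^4 = (2^2)^2 = 4^2 = 16
2^5 = 2 * 2^4 = 2 * 16 = 32
2^10 = (2^5)^2 = 32^2 = 1024
2^20 = (2^10)^2 = 1024^2 = 1048576

Result: 1048576
Multiplications needed: 5 (5 lines after 2^1)

2^20 = 1048576. Using exponentiation by squaring, this requires 5 multiplications. The key idea: if the exponent is even, square the half-power; if odd, multiply by the base once.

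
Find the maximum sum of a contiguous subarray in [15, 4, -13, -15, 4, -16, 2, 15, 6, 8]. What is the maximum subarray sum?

Using Kadane's algorithm on [15, 4, -13, -15, 4, -16, 2, 15, 6, 8]:

Scanning through the array:
Position 1 (value 4): max_ending_here = 19, max_so_far = 19
Position 2 (value -13): max_ending_here = 6, max_so_far = 19
Position 3 (value -15): max_ending_here = -9, max_so_far = 19
Position 4 (value 4): max_ending_here = 4, max_so_far = 19
Position 5 (value -16): max_ending_here = -12, max_so_far = 19
Position 6 (value 2): max_ending_here = 2, max_so_far = 19
Position 7 (value 15): max_ending_here = 17, max_so_far = 19
Position 8 (value 6): max_ending_here = 23, max_so_far = 23
Position 9 (value 8): max_ending_here = 31, max_so_far = 31

Maximum subarray: [2, 15, 6, 8]
Maximum sum: 31

The maximum subarray is [2, 15, 6, 8] with sum 31. This subarray runs from index 6 to index 9.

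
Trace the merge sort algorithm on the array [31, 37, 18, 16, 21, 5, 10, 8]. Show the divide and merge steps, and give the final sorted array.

Merge sort trace:

Split: [31, 37, 18, 16, 21, 5, 10, 8] -> [31, 37, 18, 16] and [21, 5, 10, 8]
  Split: [31, 37, 18, 16] -> [31, 37] and [18, 16]
    Split: [31, 37] -> [31] and [37]
    Merge: [31] + [37] -> [31, 37]
    Split: [18, 16] -> [18] and [16]
    Merge: [18] + [16] -> [16, 18]
  Merge: [31, 37] + [16, 18] -> [16, 18, 31, 37]
  Split: [21, 5, 10, 8] -> [21, 5] and [10, 8]
    Split: [21, 5] -> [21] and [5]
    Merge: [21] + [5] -> [5, 21]
    Split: [10, 8] -> [10] and [8]
    Merge: [10] + [8] -> [8, 10]
  Merge: [5, 21] + [8, 10] -> [5, 8, 10, 21]
Merge: [16, 18, 31, 37] + [5, 8, 10, 21] -> [5, 8, 10, 16, 18, 21, 31, 37]

Final sorted array: [5, 8, 10, 16, 18, 21, 31, 37]

The merge sort proceeds by recursively splitting the array and merging sorted halves.
After all merges, the sorted array is [5, 8, 10, 16, 18, 21, 31, 37].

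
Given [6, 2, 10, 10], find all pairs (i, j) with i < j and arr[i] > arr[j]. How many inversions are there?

Finding inversions in [6, 2, 10, 10]:

(0, 1): arr[0]=6 > arr[1]=2

Total inversions: 1

The array has 1 inversion(s): (0,1). Each pair (i,j) satisfies i < j and arr[i] > arr[j].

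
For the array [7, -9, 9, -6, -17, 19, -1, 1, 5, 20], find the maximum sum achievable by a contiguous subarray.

Using Kadane's algorithm on [7, -9, 9, -6, -17, 19, -1, 1, 5, 20]:

Scanning through the array:
Position 1 (value -9): max_ending_here = -2, max_so_far = 7
Position 2 (value 9): max_ending_here = 9, max_so_far = 9
Position 3 (value -6): max_ending_here = 3, max_so_far = 9
Position 4 (value -17): max_ending_here = -14, max_so_far = 9
Position 5 (value 19): max_ending_here = 19, max_so_far = 19
Position 6 (value -1): max_ending_here = 18, max_so_far = 19
Position 7 (value 1): max_ending_here = 19, max_so_far = 19
Position 8 (value 5): max_ending_here = 24, max_so_far = 24
Position 9 (value 20): max_ending_here = 44, max_so_far = 44

Maximum subarray: [19, -1, 1, 5, 20]
Maximum sum: 44

The maximum subarray is [19, -1, 1, 5, 20] with sum 44. This subarray runs from index 5 to index 9.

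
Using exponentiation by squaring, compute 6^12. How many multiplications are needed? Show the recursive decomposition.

Computing 6^12 by squaring (build up from 6^1; each line after the first costs one multiplication):

6^1 = 6
6^2 = (6^1)^2 = 6^2 = 36
6^3 = 6 * 6^2 = 6 * 36 = 216
6^6 = (6^3)^2 = 216^2 = 46656
6^12 = (6^6)^2 = 46656^2 = 2176782336

Result: 2176782336
Multiplications needed: 4 (4 lines after 6^1)

6^12 = 2176782336. Using exponentiation by squaring, this requires 4 multiplications. The key idea: if the exponent is even, square the half-power; if odd, multiply by the base once.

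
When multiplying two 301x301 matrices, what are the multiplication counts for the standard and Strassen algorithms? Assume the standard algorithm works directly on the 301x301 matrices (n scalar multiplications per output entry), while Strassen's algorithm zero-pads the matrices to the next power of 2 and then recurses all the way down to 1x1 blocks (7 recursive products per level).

Matrix multiplication for 301x301 matrices:

Strassen's algorithm requires power-of-2 dimensions. Pad 301x301 to 512x512 (next power of 2).

Standard algorithm: 301^3 = 27270901 multiplications
Strassen's algorithm: 7^(log2(512)) = 7^9 = 40353607 multiplications
Difference: 27270901 - 40353607 = -13082706 (Strassen uses MORE here due to padding overhead — for small or just-over-power-of-2 n, padding can outweigh the per-level savings)

Standard: 27270901 multiplications (301^3). Strassen: 40353607 multiplications (7^9, after padding to 512x512). Strassen reduces 8 recursive multiplications to 7 at each level.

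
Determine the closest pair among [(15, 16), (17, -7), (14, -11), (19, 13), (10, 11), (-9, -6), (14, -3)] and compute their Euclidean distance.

Computing all pairwise distances among 7 points:

d((15, 16), (17, -7)) = 23.0868
d((15, 16), (14, -11)) = 27.0185
d((15, 16), (19, 13)) = 5.0 <-- minimum
d((15, 16), (10, 11)) = 7.0711
d((15, 16), (-9, -6)) = 32.5576
d((15, 16), (14, -3)) = 19.0263
d((17, -7), (14, -11)) = 5.0 <-- minimum
d((17, -7), (19, 13)) = 20.0998
d((17, -7), (10, 11)) = 19.3132
d((17, -7), (-9, -6)) = 26.0192
d((17, -7), (14, -3)) = 5.0 <-- minimum
d((14, -11), (19, 13)) = 24.5153
d((14, -11), (10, 11)) = 22.3607
d((14, -11), (-9, -6)) = 23.5372
d((14, -11), (14, -3)) = 8.0
d((19, 13), (10, 11)) = 9.2195
d((19, 13), (-9, -6)) = 33.8378
d((19, 13), (14, -3)) = 16.7631
d((10, 11), (-9, -6)) = 25.4951
d((10, 11), (14, -3)) = 14.5602
d((-9, -6), (14, -3)) = 23.1948

Minimum distance: 5.0 (tie among 3 pairs: (15, 16) and (19, 13); (17, -7) and (14, -11); (17, -7) and (14, -3))

The minimum Euclidean distance is 5.0. There is a tie: 3 pairs achieve this minimum — (15, 16) and (19, 13); (17, -7) and (14, -11); (17, -7) and (14, -3). Any of these is a valid closest pair. For 7 points, brute-force pairwise comparison is shown above. For large n, the divide-and-conquer algorithm (sort by x, recurse on halves, check the dividing strip) achieves O(n log n).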